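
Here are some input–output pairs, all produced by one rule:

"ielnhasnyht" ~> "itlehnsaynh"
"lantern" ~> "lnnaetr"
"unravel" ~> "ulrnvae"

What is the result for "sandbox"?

The pattern: move the last character to the front, then swap each adjacent pair of characters (1↔2, 3↔4, ...).
So "sandbox" becomes "sxnabdo".

sxnabdo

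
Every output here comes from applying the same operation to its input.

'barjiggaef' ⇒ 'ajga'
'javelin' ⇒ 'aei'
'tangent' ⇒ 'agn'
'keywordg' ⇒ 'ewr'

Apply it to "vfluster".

The pattern: delete the last character, then keep every other character starting from the second (positions 2nd, 4th, 6th, ...).
Working it through for "vfluster": intermediate "vfluste", final "fut".

fut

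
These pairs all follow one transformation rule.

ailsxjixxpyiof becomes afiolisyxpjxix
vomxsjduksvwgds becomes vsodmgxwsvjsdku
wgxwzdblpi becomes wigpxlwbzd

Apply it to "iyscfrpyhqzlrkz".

The rule is to take characters alternately from the front and the back (1st, last, 2nd, 2nd-last, ...).
On "iyscfrpyhqzlrkz" that produces "izyksrclfzrqphy".

izyksrclfzrqphy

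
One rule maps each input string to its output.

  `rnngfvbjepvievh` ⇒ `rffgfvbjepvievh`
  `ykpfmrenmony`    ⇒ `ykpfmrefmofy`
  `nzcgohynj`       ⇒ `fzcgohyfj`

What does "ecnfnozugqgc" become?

ecfffozugqgc

The transformation: replace every "n" with "f".
"ecnfnozugqgc" → "ecfffozugqgc".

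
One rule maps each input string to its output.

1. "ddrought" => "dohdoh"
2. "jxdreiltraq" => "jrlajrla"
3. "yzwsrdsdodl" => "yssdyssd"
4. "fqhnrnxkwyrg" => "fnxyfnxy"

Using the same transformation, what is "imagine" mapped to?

igeige

Looking at the pairs, the operation is to keep one character in every 3, starting at position 1 (positions 1st, 4th, 7th, ...), then write the whole string twice.
So "imagine" becomes "igeige".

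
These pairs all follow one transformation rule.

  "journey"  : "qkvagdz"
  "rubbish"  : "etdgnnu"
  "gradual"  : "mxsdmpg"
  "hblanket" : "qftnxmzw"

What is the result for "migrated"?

qpyusdmf

Each output is the input with this applied: move the last 2 characters to the front (rotate right by 2), then shift every letter 12 places forward in the alphabet (wrapping around).
Applying both steps to "migrated": "edmigrat", then "qpyusdmf".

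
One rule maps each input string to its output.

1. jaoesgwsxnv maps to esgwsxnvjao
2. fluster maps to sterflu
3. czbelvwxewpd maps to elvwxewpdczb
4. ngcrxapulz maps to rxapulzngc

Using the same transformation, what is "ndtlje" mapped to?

The rule is to move the first 3 characters to the end (rotate left by 3).
So "ndtlje" becomes "ljendt".

ljendt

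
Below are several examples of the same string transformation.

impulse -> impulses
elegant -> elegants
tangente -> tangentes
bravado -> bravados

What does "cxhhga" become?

cxhhgas

In each case the input is transformed by: append "s".
So "cxhhga" becomes "cxhhgas".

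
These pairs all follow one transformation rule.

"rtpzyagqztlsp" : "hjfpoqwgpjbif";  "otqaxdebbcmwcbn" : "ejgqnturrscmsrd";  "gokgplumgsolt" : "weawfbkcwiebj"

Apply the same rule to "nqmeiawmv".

dgcuyqmcl

Each output is the input with this applied: shift every letter 10 places backward in the alphabet (wrapping around).
"nqmeiawmv" → "dgcuyqmcl".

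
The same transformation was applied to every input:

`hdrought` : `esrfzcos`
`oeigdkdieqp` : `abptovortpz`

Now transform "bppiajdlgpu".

The rule is to reverse the string, then shift every letter 11 places forward in the alphabet (wrapping around).
On "bppiajdlgpu": the first step gives "upgldjaippb", and the second then gives "farwoultaam".

farwoultaam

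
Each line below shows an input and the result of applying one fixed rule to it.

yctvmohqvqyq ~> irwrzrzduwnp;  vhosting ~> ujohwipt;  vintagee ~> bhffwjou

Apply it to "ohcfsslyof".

Each output is the input with this applied: swap the front and back halves of the string, then shift every letter 1 place forward in the alphabet (wrapping around).
Starting from "ohcfsslyof": after the first operation, "slyofohcfs"; after the second, "tmzpgpidgt".

tmzpgpidgt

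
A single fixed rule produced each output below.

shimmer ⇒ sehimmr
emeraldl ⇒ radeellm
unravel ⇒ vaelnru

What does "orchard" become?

Rule — sort the characters into alphabetical order, then move the last character to the front.
Working it through for "orchard": intermediate "acdhorr", final "racdhor".

racdhor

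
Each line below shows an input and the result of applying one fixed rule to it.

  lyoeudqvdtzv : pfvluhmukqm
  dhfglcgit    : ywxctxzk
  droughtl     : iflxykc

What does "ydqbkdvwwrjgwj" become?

uhsbumnniaxna

Rule — shift every letter 9 places backward in the alphabet (wrapping around), then delete the first character.
For "ydqbkdvwwrjgwj" the result is "uhsbumnniaxna".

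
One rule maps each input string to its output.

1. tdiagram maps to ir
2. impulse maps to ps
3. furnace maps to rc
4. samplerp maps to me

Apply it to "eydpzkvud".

dkd

Looking at the pairs, the operation is to keep one character in every 3, starting at position 3 (positions 3rd, 6th, 9th, ...).
Applying that to "eydpzkvud" gives "dkd".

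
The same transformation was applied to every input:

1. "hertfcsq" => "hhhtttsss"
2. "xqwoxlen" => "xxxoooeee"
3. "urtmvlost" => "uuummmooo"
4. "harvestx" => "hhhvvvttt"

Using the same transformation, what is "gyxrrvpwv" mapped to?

gggrrrppp

Each output is the input with this applied: keep one character in every 3, starting at position 1 (positions 1st, 4th, 7th, ...), then repeat every character 3 times.
Working it through for "gyxrrvpwv": intermediate "grp", final "gggrrrppp".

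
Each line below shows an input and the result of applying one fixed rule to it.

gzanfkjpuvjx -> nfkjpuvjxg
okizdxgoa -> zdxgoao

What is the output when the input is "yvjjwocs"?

What's happening: move the first 3 characters to the end (rotate left by 3), then delete the last 2 characters.
Applying both steps to "yvjjwocs": "jwocsyvj", then "jwocsy".

jwocsy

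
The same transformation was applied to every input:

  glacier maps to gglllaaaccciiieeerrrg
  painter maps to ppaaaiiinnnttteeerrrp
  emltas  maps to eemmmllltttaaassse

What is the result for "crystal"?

ccrrryyyssstttaaalllc

Looking at the pairs, the operation is to repeat every character 3 times, then move the first character to the end.
Starting from "crystal": after the first operation, "cccrrryyyssstttaaalll"; after the second, "ccrrryyyssstttaaalllc".
(Check on "glacier": → "ggglllaaaccciiieeerrr" → "gglllaaaccciiieeerrrg" ✓)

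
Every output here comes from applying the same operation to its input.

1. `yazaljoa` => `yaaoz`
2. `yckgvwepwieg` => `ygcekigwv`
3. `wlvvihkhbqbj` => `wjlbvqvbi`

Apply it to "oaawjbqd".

Looking at the pairs, the operation is to take characters alternately from the front and the back (1st, last, 2nd, 2nd-last, ...), then delete the last 3 characters.
Applying both steps to "oaawjbqd": "odaqabwj", then "odaqa".

odaqa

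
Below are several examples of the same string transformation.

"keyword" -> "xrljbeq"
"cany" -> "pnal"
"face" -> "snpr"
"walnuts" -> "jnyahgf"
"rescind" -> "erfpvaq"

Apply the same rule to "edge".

Rule — shift every letter 13 places forward in the alphabet (wrapping around) — i.e. ROT13.
Applying that to "edge" gives "rqtr".

rqtr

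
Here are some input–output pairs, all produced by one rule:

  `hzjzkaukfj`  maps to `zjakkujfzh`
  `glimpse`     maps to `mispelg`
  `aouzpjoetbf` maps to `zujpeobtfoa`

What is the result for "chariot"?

raoithc

In each case the input is transformed by: swap each adjacent pair of characters (1↔2, 3↔4, ...), then move the first 2 characters to the end (rotate left by 2).
Working it through for "chariot": intermediate "hcraoit", final "raoithc".
(Check on "glimpse": → "lgmispe" → "mispelg" ✓)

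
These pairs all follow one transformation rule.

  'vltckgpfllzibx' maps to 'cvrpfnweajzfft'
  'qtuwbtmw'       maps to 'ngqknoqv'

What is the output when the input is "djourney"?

hysxdiol

The pattern: shift every letter 6 places backward in the alphabet (wrapping around), then move the last 3 characters to the front (rotate right by 3).
So "djourney" becomes "hysxdiol".
(Check on "qtuwbtmw": → "knoqvngq" → "ngqknoqv" ✓)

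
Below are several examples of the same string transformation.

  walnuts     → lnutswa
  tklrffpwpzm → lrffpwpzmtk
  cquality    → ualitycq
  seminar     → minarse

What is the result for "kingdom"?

The transformation: move the first 2 characters to the end (rotate left by 2).
Applying that to "kingdom" gives "ngdomki".

ngdomki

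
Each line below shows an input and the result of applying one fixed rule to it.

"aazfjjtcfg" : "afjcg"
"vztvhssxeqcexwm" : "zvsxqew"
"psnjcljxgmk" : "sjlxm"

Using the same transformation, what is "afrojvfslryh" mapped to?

fovsrh

The pattern: keep every other character starting from the second (positions 2nd, 4th, 6th, ...).
Doing the same to "afrojvfslryh": "fovsrh".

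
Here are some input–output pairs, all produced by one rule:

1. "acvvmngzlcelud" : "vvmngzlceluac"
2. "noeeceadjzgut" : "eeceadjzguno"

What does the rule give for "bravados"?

In each case the input is transformed by: delete the last character, then move the first 2 characters to the end (rotate left by 2).
On "bravados": the first step gives "bravado", and the second then gives "avadobr".

avadobr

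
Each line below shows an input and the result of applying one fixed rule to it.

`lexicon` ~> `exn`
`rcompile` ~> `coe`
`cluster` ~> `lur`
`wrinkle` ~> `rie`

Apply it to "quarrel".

The pattern: swap each adjacent pair of characters (1↔2, 3↔4, ...), then keep one character in every 3, starting at position 1 (positions 1st, 4th, 7th, ...).
On "quarrel" that produces "ual".

ual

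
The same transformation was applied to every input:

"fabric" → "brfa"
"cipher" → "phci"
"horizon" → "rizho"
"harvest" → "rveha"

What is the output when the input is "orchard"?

chaor

The pattern: delete the last 2 characters, then move the first 2 characters to the end (rotate left by 2).
Working it through for "orchard": intermediate "orcha", final "chaor".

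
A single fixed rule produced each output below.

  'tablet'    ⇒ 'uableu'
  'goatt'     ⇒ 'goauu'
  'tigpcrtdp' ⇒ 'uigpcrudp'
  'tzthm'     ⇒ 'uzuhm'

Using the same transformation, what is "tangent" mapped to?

uangenu

Rule — replace every "t" with "u".
On "tangent" that produces "uangenu".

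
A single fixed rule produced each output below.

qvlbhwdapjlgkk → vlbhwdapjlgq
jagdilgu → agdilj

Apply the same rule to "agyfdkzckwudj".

The rule is to delete the last 2 characters, then move the first character to the end.
For "agyfdkzckwudj" the result is "gyfdkzckwua".

gyfdkzckwua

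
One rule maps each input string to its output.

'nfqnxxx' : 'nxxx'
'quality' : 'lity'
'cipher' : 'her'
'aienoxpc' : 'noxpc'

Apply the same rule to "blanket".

nket

Each output is the input with this applied: delete the first 3 characters.
Applying that to "blanket" gives "nket".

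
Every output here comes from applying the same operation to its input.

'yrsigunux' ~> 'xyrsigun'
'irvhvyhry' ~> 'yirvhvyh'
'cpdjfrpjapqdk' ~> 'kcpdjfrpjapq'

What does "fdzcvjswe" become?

efdzcvjs

Rule — move the last character to the front, then delete the last character.
For "fdzcvjswe", step one produces "efdzcvjsw"; step two turns that into "efdzcvjs".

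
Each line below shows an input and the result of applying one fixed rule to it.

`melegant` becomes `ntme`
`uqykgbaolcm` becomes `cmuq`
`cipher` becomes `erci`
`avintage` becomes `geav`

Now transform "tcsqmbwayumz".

Each output is the input with this applied: move the last 2 characters to the front (rotate right by 2), then keep only the first 4 characters.
"tcsqmbwayumz" → "mztcsqmbwayu" → "mztc".
(Check on "uqykgbaolcm": → "cmuqykgbaol" → "cmuq" ✓)

mztc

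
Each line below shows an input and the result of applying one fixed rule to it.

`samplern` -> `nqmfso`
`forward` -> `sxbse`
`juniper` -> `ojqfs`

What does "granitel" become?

In each case the input is transformed by: delete the first 2 characters, then shift every letter 1 place forward in the alphabet (wrapping around).
For "granitel", step one produces "anitel"; step two turns that into "bojufm".
(Check on "samplern": → "mplern" → "nqmfso" ✓)

bojufm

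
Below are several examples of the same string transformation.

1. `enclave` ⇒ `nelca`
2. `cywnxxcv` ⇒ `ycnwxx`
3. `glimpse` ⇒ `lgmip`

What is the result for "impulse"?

miupl

What's happening: delete the last 2 characters, then swap each adjacent pair of characters (1↔2, 3↔4, ...).
Applying that to "impulse" gives "miupl".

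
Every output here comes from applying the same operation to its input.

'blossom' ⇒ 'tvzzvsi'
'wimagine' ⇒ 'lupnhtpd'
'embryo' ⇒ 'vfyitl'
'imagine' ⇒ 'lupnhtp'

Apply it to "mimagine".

The pattern: shift every letter 7 places forward in the alphabet (wrapping around), then reverse the string.
For "mimagine" the result is "lupnhtpt".

lupnhtpt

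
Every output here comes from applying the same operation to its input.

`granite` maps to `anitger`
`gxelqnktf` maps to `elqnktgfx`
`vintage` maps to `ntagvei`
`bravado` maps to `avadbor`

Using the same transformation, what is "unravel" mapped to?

raveuln

What's happening: swap the first and last characters, then move the first 2 characters to the end (rotate left by 2).
"unravel" → "lnraveu" → "raveuln".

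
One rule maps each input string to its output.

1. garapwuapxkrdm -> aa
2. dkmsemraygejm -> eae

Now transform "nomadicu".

The pattern: keep one character in every 3, starting at position 2 (positions 2nd, 5th, 8th, ...), then keep only the vowels.
For "nomadicu", step one produces "odu"; step two turns that into "ou".

ou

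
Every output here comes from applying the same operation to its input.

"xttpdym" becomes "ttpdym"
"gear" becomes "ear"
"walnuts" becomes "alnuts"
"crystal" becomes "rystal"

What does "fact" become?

act

What's happening: delete the first character.
"fact" → "act".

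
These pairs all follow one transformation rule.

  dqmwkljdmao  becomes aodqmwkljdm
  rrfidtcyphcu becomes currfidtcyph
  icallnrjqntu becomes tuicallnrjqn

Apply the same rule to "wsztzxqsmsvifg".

What's happening: move the last 2 characters to the front (rotate right by 2).
So "wsztzxqsmsvifg" becomes "fgwsztzxqsmsvi".

fgwsztzxqsmsvi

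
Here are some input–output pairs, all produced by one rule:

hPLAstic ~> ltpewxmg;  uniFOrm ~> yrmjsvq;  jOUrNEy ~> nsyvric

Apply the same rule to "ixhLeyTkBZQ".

Rule — shift every letter 4 places forward in the alphabet (wrapping around), then convert every letter to lowercase.
"ixhLeyTkBZQ" → "mblPicXoFDU" → "mblpicxofdu".

mblpicxofdu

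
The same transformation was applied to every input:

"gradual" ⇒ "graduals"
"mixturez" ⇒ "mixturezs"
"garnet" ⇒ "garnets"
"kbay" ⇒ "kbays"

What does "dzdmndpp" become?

dzdmndpps

Each output is the input with this applied: append "s".
For "dzdmndpp" the result is "dzdmndpps".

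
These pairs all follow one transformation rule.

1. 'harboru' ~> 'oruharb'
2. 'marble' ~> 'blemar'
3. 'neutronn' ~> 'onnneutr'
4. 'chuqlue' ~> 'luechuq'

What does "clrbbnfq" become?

The transformation: move the last 3 characters to the front (rotate right by 3).
Applying that to "clrbbnfq" gives "nfqclrbb".

nfqclrbb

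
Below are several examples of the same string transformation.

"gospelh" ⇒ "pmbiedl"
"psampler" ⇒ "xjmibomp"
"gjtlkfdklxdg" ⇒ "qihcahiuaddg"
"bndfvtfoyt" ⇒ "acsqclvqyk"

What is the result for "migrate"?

Each output is the input with this applied: move the first 2 characters to the end (rotate left by 2), then shift every letter 3 places backward in the alphabet (wrapping around).
Applying both steps to "migrate": "gratemi", then "doxqbjf".

doxqbjf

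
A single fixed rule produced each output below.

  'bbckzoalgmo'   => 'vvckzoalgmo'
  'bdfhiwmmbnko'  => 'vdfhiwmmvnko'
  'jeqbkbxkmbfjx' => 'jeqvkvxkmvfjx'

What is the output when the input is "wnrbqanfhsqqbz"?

The pattern: replace every "b" with "v".
"wnrbqanfhsqqbz" → "wnrvqanfhsqqvz".

wnrvqanfhsqqvz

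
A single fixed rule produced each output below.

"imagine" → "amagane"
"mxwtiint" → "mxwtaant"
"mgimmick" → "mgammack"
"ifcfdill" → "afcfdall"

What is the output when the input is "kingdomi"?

kangdoma

Looking at the pairs, the operation is to replace every "i" with "a".
So "kingdomi" becomes "kangdoma".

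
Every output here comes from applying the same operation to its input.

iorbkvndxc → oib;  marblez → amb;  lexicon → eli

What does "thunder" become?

htn

Looking at the pairs, the operation is to swap each adjacent pair of characters (1↔2, 3↔4, ...), then keep only the first 3 characters.
On "thunder": the first step gives "htnuedr", and the second then gives "htn".
(Check on "iorbkvndxc": → "oibrvkdncx" → "oib" ✓)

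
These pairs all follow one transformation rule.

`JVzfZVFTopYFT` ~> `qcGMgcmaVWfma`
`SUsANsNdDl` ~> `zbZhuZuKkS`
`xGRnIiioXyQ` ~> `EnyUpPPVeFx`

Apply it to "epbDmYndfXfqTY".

The rule is to flip the case of every letter, then shift every letter 7 places forward in the alphabet (wrapping around).
Applying both steps to "epbDmYndfXfqTY": "EPBdMyNDFxFQty", then "LWIkTfUKMeMXaf".

LWIkTfUKMeMXaf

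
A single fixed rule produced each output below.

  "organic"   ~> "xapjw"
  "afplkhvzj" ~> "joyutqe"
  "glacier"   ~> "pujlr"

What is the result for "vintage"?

Looking at the pairs, the operation is to delete the last 2 characters, then shift every letter 9 places forward in the alphabet (wrapping around).
Starting from "vintage": after the first operation, "vinta"; after the second, "erwcj".

erwcj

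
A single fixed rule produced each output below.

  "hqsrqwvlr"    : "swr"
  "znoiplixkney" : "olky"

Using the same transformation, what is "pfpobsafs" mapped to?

pss

What's happening: keep one character in every 3, starting at position 3 (positions 3rd, 6th, 9th, ...).
For "pfpobsafs" the result is "pss".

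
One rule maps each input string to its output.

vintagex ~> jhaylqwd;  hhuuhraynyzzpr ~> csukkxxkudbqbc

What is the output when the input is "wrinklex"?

ohazulqn

The rule is to shift every letter 3 places forward in the alphabet (wrapping around), then move the last 3 characters to the front (rotate right by 3).
Applying both steps to "wrinklex": "zulqnoha", then "ohazulqn".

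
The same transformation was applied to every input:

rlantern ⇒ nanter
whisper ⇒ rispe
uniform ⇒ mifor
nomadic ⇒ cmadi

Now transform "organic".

The transformation: delete the first 2 characters, then move the last character to the front.
Working it through for "organic": intermediate "ganic", final "cgani".

cgani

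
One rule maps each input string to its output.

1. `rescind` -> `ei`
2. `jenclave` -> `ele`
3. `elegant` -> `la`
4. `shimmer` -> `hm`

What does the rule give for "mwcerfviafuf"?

wriu

Looking at the pairs, the operation is to keep one character in every 3, starting at position 2 (positions 2nd, 5th, 8th, ...).
"mwcerfviafuf" → "wriu".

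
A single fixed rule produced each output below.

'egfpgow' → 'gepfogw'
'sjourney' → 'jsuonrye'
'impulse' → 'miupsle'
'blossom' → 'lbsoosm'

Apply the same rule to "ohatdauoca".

hotaadouac

Looking at the pairs, the operation is to swap each adjacent pair of characters (1↔2, 3↔4, ...).
For "ohatdauoca" the result is "hotaadouac".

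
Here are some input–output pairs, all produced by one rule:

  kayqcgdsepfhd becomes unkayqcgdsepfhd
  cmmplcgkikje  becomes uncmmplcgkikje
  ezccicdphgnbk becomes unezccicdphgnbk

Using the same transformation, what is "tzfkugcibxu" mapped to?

untzfkugcibxu

In each case the input is transformed by: prepend "un".
So "tzfkugcibxu" becomes "untzfkugcibxu".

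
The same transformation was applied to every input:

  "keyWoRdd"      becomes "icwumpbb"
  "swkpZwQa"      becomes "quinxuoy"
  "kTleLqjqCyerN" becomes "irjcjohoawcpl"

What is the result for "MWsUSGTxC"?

kuqsqerva

In each case the input is transformed by: shift every letter 2 places backward in the alphabet (wrapping around), then convert every letter to lowercase.
Starting from "MWsUSGTxC": after the first operation, "KUqSQERvA"; after the second, "kuqsqerva".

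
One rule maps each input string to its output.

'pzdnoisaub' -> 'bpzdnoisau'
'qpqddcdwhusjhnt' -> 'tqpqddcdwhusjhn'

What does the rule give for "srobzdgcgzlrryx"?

The transformation: move the last character to the front.
"srobzdgcgzlrryx" → "xsrobzdgcgzlrry".

xsrobzdgcgzlrry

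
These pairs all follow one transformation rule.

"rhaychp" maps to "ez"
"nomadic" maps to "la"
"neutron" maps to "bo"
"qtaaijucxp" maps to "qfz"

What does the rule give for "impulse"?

Looking at the pairs, the operation is to keep one character in every 3, starting at position 2 (positions 2nd, 5th, 8th, ...), then shift every letter 3 places backward in the alphabet (wrapping around).
Applying both steps to "impulse": "ml", then "ji".

ji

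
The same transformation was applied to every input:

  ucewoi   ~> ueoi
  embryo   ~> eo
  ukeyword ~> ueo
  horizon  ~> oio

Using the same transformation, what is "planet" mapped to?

ae

Looking at the pairs, the operation is to keep only the vowels.
For "planet" the result is "ae".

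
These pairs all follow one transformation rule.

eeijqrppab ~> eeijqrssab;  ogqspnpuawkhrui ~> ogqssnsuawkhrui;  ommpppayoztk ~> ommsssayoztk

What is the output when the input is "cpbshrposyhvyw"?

csbshrsosyhvyw

Rule — replace every "p" with "s".
Applying that to "cpbshrposyhvyw" gives "csbshrsosyhvyw".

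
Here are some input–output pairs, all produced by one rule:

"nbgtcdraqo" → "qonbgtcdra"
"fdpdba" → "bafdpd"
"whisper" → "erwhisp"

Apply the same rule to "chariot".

Rule — move the last 2 characters to the front (rotate right by 2).
So "chariot" becomes "otchari".

otchari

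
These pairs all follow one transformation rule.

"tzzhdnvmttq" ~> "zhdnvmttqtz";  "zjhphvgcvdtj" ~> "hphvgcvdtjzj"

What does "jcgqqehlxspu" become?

What's happening: move the first 2 characters to the end (rotate left by 2).
For "jcgqqehlxspu" the result is "gqqehlxspujc".

gqqehlxspujc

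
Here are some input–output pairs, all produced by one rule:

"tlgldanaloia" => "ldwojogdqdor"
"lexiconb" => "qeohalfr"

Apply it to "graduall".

The pattern: move the last 2 characters to the front (rotate right by 2), then shift every letter 3 places forward in the alphabet (wrapping around).
Starting from "graduall": after the first operation, "llgradua"; after the second, "oojudgxd".

oojudgxd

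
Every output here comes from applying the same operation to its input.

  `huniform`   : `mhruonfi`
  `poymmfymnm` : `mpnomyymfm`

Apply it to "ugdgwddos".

suogdddgw

Each output is the input with this applied: reverse the string, then take characters alternately from the front and the back (1st, last, 2nd, 2nd-last, ...).
So "ugdgwddos" becomes "suogdddgw".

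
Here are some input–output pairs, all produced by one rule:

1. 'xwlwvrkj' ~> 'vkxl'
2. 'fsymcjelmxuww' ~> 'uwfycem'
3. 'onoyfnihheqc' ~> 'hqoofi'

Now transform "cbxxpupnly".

plcxp

Looking at the pairs, the operation is to keep every other character starting from the first (positions 1st, 3rd, 5th, ...), then move the last 2 characters to the front (rotate right by 2).
Starting from "cbxxpupnly": after the first operation, "cxppl"; after the second, "plcxp".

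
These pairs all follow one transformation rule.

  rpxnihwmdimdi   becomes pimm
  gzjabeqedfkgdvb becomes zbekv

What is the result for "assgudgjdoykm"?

The rule is to keep one character in every 3, starting at position 2 (positions 2nd, 5th, 8th, ...).
Applying that to "assgudgjdoykm" gives "sujy".

sujy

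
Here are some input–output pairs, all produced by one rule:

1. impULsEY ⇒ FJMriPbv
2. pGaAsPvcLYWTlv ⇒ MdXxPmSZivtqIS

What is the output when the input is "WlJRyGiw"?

The rule is to flip the case of every letter, then shift every letter 3 places backward in the alphabet (wrapping around).
For "WlJRyGiw", step one produces "wLjrYgIW"; step two turns that into "tIgoVdFT".

tIgoVdFT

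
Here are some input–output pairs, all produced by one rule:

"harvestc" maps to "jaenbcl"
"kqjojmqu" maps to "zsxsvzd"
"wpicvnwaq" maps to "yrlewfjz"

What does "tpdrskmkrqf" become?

Each output is the input with this applied: shift every letter 9 places forward in the alphabet (wrapping around), then delete the first character.
Starting from "tpdrskmkrqf": after the first operation, "cymabtvtazo"; after the second, "ymabtvtazo".

ymabtvtazo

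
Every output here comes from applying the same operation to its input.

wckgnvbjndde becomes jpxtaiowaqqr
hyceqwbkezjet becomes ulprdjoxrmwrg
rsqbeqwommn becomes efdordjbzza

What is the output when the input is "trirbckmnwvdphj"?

geveopxzajiqcuw

What's happening: shift every letter 13 places forward in the alphabet (wrapping around) — i.e. ROT13.
Applying that to "trirbckmnwvdphj" gives "geveopxzajiqcuw".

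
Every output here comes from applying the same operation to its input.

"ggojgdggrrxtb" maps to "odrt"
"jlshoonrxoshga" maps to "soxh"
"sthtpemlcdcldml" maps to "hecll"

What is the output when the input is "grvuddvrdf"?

Looking at the pairs, the operation is to keep one character in every 3, starting at position 3 (positions 3rd, 6th, 9th, ...).
For "grvuddvrdf" the result is "vdd".

vdd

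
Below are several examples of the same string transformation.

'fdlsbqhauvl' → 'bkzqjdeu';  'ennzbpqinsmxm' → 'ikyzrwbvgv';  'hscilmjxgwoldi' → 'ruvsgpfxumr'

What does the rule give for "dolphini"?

yqrwr

What's happening: delete the first 3 characters, then shift every letter 9 places forward in the alphabet (wrapping around).
So "dolphini" becomes "yqrwr".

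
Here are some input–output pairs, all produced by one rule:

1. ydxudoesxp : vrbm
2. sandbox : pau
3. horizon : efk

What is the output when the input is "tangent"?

What's happening: keep one character in every 3, starting at position 1 (positions 1st, 4th, 7th, ...), then shift every letter 3 places backward in the alphabet (wrapping around).
Applying that to "tangent" gives "qdq".

qdq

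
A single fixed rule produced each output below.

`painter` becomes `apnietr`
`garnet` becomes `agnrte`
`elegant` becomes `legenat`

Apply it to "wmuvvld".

What's happening: swap each adjacent pair of characters (1↔2, 3↔4, ...).
"wmuvvld" → "mwvulvd".

mwvulvd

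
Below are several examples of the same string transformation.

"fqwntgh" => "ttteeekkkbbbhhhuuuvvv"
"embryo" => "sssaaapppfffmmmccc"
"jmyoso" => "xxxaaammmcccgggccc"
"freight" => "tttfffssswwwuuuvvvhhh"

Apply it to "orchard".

The pattern: shift every letter 12 places backward in the alphabet (wrapping around), then repeat every character 3 times.
On "orchard": the first step gives "cfqvofr", and the second then gives "cccfffqqqvvvooofffrrr".
(Check on "freight": → "tfswuvh" → "tttfffssswwwuuuvvvhhh" ✓)

cccfffqqqvvvooofffrrr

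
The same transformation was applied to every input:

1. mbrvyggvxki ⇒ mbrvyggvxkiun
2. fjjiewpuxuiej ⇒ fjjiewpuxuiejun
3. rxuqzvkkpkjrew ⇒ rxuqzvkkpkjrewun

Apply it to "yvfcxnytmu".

The transformation: append "un".
On "yvfcxnytmu" that produces "yvfcxnytmuun".

yvfcxnytmuun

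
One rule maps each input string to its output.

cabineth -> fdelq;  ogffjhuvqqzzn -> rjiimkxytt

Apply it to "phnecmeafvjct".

skqhfphdiy

The pattern: delete the last 3 characters, then shift every letter 3 places forward in the alphabet (wrapping around).
"phnecmeafvjct" → "phnecmeafv" → "skqhfphdiy".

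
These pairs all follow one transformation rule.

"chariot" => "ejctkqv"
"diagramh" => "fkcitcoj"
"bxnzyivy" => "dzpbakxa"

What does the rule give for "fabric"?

Rule — shift every letter 2 places forward in the alphabet (wrapping around).
"fabric" → "hcdtke".

hcdtke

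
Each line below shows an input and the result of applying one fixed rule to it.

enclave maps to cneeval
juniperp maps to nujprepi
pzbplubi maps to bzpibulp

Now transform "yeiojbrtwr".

ieyrwtrbjo

The pattern: reverse the string, then move the last 3 characters to the front (rotate right by 3).
Applying both steps to "yeiojbrtwr": "rwtrbjoiey", then "ieyrwtrbjo".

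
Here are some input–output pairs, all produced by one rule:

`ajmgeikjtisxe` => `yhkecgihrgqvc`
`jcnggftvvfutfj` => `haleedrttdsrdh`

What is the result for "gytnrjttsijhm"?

ewrlphrrqghfk

Rule — shift every letter 2 places backward in the alphabet (wrapping around).
Doing the same to "gytnrjttsijhm": "ewrlphrrqghfk".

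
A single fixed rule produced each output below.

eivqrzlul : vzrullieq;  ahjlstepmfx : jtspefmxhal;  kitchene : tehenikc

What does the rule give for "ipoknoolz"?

Each output is the input with this applied: swap each adjacent pair of characters (1↔2, 3↔4, ...), then move the first 3 characters to the end (rotate left by 3).
On "ipoknoolz" that produces "oonlozpik".

oonlozpik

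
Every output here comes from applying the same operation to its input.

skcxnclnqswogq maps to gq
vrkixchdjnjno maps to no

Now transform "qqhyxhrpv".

pv

Looking at the pairs, the operation is to keep only the last 2 characters.
On "qqhyxhrpv" that produces "pv".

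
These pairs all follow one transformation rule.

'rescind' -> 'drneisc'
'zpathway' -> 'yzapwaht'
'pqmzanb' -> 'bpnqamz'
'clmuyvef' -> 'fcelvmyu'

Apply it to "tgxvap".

ptagvx

Rule — take characters alternately from the front and the back (1st, last, 2nd, 2nd-last, ...), then swap each adjacent pair of characters (1↔2, 3↔4, ...).
Working it through for "tgxvap": intermediate "tpgaxv", final "ptagvx".
(Check on "zpathway": → "zypaawth" → "yzapwaht" ✓)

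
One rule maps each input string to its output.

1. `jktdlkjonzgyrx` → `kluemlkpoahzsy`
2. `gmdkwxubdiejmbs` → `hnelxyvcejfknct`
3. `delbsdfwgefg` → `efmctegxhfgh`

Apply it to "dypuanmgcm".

Each output is the input with this applied: shift every letter 1 place forward in the alphabet (wrapping around).
Applying that to "dypuanmgcm" gives "ezqvbonhdn".

ezqvbonhdn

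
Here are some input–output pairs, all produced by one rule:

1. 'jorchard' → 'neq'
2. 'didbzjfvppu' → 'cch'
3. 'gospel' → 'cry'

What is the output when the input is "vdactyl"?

gly

Each output is the input with this applied: shift every letter 13 places forward in the alphabet (wrapping around) — i.e. ROT13, then keep only the last 3 characters.
Applying that to "vdactyl" gives "gly".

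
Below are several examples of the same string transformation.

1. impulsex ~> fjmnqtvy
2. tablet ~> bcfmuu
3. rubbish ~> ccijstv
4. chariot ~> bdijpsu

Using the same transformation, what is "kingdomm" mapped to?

The transformation: sort the characters into alphabetical order, then shift every letter 1 place forward in the alphabet (wrapping around).
Working it through for "kingdomm": intermediate "dgikmmno", final "ehjlnnop".

ehjlnnop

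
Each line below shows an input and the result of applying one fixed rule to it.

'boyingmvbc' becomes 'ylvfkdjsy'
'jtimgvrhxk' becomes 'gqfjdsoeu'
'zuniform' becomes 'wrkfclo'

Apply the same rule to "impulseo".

The transformation: delete the last character, then shift every letter 3 places backward in the alphabet (wrapping around).
For "impulseo", step one produces "impulse"; step two turns that into "fjmripb".

fjmripb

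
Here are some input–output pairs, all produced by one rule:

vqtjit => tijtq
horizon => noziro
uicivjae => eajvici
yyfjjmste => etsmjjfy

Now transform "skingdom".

modgnik

Each output is the input with this applied: reverse the string, then delete the last character.
"skingdom" → "modgnik".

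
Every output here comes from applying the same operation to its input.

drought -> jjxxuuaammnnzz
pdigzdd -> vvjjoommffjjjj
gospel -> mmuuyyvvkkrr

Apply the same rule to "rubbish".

xxaahhhhooyynn

Each output is the input with this applied: shift every letter 6 places forward in the alphabet (wrapping around), then double every character.
On "rubbish": the first step gives "xahhoyn", and the second then gives "xxaahhhhooyynn".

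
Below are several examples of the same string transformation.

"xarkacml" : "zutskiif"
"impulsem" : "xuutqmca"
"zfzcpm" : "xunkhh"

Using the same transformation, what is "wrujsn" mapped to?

zvreca

In each case the input is transformed by: shift every letter 8 places forward in the alphabet (wrapping around), then sort the characters into reverse alphabetical order.
On "wrujsn": the first step gives "ezcrav", and the second then gives "zvreca".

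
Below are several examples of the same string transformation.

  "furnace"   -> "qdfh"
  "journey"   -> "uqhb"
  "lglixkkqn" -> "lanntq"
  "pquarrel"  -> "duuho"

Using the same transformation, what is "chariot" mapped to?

ulrw

The transformation: shift every letter 3 places forward in the alphabet (wrapping around), then delete the first 3 characters.
Working it through for "chariot": intermediate "fkdulrw", final "ulrw".
(Check on "journey": → "mrxuqhb" → "uqhb" ✓)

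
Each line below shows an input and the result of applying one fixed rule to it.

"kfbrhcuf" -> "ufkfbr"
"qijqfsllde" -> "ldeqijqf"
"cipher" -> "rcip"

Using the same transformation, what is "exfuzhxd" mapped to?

The rule is to swap the front and back halves of the string, then delete the first 2 characters.
Starting from "exfuzhxd": after the first operation, "zhxdexfu"; after the second, "xdexfu".

xdexfu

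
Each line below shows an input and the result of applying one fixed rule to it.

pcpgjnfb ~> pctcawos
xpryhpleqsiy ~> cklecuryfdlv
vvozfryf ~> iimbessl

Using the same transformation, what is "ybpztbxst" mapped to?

What's happening: swap each adjacent pair of characters (1↔2, 3↔4, ...), then shift every letter 13 places forward in the alphabet (wrapping around) — i.e. ROT13.
For "ybpztbxst", step one produces "byzpbtsxt"; step two turns that into "olmcogfkg".

olmcogfkg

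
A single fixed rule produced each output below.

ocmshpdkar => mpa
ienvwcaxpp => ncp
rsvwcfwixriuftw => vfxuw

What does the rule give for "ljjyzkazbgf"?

The pattern: keep one character in every 3, starting at position 3 (positions 3rd, 6th, 9th, ...).
"ljjyzkazbgf" → "jkb".

jkb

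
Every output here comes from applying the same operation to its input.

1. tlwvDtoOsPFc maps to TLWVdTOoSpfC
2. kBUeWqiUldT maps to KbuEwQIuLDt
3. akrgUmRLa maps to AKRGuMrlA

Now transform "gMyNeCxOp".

What's happening: flip the case of every letter.
For "gMyNeCxOp" the result is "GmYnEcXoP".

GmYnEcXoP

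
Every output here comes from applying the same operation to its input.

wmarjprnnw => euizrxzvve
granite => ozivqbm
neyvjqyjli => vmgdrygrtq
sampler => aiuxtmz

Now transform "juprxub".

rcxzfcj

Looking at the pairs, the operation is to shift every letter 8 places forward in the alphabet (wrapping around).
Applying that to "juprxub" gives "rcxzfcj".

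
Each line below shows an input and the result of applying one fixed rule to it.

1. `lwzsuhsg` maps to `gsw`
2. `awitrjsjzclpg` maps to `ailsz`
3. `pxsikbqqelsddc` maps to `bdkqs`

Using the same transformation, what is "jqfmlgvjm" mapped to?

fjm

Rule — sort the characters into alphabetical order, then keep one character in every 3, starting at position 1 (positions 1st, 4th, 7th, ...).
Applying both steps to "jqfmlgvjm": "fgjjlmmqv", then "fjm".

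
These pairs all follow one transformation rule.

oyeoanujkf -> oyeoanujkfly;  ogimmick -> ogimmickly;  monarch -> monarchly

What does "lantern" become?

lanternly

Each output is the input with this applied: append "ly".
Applying that to "lantern" gives "lanternly".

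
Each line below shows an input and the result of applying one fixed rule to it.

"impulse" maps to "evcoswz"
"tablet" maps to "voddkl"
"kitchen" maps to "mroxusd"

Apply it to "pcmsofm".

cypwzmw

What's happening: shift every letter 10 places forward in the alphabet (wrapping around), then move the first 3 characters to the end (rotate left by 3).
On "pcmsofm": the first step gives "zmwcypw", and the second then gives "cypwzmw".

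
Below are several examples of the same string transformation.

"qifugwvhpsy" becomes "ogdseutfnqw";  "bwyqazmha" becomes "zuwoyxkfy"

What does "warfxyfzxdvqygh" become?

uypdvwdxvbtowef

Rule — shift every letter 2 places backward in the alphabet (wrapping around).
"warfxyfzxdvqygh" → "uypdvwdxvbtowef".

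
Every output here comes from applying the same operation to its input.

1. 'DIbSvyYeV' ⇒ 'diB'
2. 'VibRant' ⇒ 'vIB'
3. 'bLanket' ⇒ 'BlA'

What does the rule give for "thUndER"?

The pattern: flip the case of every letter, then keep only the first 3 characters.
Starting from "thUndER": after the first operation, "THuNDer"; after the second, "THu".
(Check on "DIbSvyYeV": → "diBsVYyEv" → "diB" ✓)

THu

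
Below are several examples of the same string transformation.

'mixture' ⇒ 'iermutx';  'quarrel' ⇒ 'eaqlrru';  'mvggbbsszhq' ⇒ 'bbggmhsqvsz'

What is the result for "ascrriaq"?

What's happening: sort the characters into alphabetical order, then swap each adjacent pair of characters (1↔2, 3↔4, ...).
"ascrriaq" → "aaciqrrs" → "aaicrqsr".

aaicrqsr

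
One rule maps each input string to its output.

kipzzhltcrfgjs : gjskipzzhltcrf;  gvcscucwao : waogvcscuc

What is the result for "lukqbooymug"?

The pattern: move the last 3 characters to the front (rotate right by 3).
Doing the same to "lukqbooymug": "muglukqbooy".

muglukqbooy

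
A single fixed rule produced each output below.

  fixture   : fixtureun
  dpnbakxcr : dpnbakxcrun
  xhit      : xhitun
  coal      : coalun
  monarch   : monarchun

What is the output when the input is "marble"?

What's happening: append "un".
"marble" → "marbleun".

marbleun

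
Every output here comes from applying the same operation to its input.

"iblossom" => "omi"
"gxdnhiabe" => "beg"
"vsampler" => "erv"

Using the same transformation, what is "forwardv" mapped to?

The rule is to move the last 2 characters to the front (rotate right by 2), then keep only the first 3 characters.
On "forwardv": the first step gives "dvforwar", and the second then gives "dvf".

dvf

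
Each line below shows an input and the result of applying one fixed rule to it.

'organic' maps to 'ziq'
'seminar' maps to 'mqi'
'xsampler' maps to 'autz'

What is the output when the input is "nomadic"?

Looking at the pairs, the operation is to shift every letter 8 places forward in the alphabet (wrapping around), then keep every other character starting from the second (positions 2nd, 4th, 6th, ...).
For "nomadic", step one produces "vwuilqk"; step two turns that into "wiq".

wiq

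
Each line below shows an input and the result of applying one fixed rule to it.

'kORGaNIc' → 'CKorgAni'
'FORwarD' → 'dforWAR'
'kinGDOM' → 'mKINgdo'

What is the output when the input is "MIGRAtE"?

emigraT

The transformation: move the last character to the front, then flip the case of every letter.
Applying both steps to "MIGRAtE": "EMIGRAt", then "emigraT".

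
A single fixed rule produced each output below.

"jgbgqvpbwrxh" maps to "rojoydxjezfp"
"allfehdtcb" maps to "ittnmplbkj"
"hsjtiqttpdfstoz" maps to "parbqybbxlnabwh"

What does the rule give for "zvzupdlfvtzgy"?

Each output is the input with this applied: shift every letter 8 places forward in the alphabet (wrapping around).
On "zvzupdlfvtzgy" that produces "hdhcxltndbhog".

hdhcxltndbhog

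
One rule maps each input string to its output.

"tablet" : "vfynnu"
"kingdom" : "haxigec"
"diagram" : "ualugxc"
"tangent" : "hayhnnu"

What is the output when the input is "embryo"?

vlsiyg

Each output is the input with this applied: move the first 2 characters to the end (rotate left by 2), then shift every letter 6 places backward in the alphabet (wrapping around).
On "embryo": the first step gives "bryoem", and the second then gives "vlsiyg".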